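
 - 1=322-323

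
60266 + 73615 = 133881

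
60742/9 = 6749+1/9 = 6749.11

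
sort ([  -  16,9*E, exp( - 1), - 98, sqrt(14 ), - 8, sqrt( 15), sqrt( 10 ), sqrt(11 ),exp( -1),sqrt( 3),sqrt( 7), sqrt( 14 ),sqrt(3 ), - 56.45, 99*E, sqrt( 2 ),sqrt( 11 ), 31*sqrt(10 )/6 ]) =[ - 98,  -  56.45, - 16, - 8,exp( - 1 ) , exp( - 1), sqrt( 2 ),sqrt( 3 ), sqrt( 3), sqrt( 7),sqrt( 10 ) , sqrt( 11 ),sqrt( 11 ),  sqrt ( 14 ),  sqrt( 14), sqrt ( 15),  31 * sqrt(10)/6, 9*E, 99*E]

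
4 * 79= 316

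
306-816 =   -  510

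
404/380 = 101/95 = 1.06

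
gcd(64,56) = 8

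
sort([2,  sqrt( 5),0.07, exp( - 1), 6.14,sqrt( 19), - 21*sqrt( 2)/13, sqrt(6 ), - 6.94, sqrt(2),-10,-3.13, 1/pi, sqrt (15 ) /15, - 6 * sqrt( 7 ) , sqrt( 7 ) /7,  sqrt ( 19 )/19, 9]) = [ - 6 * sqrt( 7), - 10,- 6.94, - 3.13 ,-21*sqrt( 2 )/13, 0.07,sqrt( 19)/19  ,  sqrt(15) /15, 1/pi, exp( - 1) , sqrt( 7)/7, sqrt( 2) , 2, sqrt(5), sqrt(6),sqrt( 19),6.14,9 ]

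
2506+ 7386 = 9892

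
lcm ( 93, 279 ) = 279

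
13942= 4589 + 9353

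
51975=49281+2694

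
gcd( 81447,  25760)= 1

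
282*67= 18894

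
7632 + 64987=72619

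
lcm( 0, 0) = 0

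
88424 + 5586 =94010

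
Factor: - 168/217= - 24/31  =  - 2^3*3^1*31^(-1 )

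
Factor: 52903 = 52903^1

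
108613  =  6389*17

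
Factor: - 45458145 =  - 3^3*5^1*336727^1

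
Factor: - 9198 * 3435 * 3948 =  - 2^3*3^4*5^1*7^2*47^1*73^1 *229^1= - 124737573240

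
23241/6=3873 + 1/2   =  3873.50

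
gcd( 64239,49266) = 483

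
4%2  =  0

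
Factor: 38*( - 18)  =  - 2^2*3^2*19^1= - 684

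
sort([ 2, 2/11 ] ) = [2/11, 2 ]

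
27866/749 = 37 + 153/749  =  37.20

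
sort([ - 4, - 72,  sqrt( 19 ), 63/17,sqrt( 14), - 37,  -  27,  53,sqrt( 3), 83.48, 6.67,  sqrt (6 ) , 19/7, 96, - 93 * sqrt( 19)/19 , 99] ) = [  -  72,-37, - 27,-93*sqrt(19 ) /19,- 4, sqrt(3),sqrt( 6), 19/7, 63/17, sqrt( 14), sqrt( 19),6.67,53, 83.48, 96, 99]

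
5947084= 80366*74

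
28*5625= 157500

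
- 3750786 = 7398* ( - 507)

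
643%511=132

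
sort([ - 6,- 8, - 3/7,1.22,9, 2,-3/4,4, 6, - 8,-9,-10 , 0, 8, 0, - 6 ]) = [ - 10, - 9, - 8, - 8, - 6,-6,-3/4, -3/7, 0,0,1.22, 2, 4,6,8, 9 ]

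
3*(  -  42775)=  - 128325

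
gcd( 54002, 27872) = 1742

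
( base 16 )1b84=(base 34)636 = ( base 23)D76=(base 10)7044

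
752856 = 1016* 741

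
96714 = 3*32238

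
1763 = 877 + 886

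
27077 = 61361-34284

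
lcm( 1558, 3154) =129314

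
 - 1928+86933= 85005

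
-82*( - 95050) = 7794100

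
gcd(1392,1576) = 8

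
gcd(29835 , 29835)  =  29835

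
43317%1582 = 603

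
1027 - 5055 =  - 4028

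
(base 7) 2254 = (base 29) SB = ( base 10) 823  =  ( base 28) 11B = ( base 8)1467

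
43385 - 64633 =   -  21248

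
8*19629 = 157032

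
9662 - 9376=286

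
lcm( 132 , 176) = 528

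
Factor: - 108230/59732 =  - 395/218 = - 2^( - 1 )*5^1*79^1*109^( - 1 ) 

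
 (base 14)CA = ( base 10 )178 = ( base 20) 8i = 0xb2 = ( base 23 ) 7h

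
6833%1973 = 914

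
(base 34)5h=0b10111011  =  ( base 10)187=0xbb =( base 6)511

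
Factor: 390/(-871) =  - 30/67 = - 2^1*3^1*5^1* 67^(-1) 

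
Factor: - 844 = -2^2*211^1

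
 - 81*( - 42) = 3402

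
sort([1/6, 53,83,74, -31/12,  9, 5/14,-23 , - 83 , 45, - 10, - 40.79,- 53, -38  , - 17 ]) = [ - 83, - 53, - 40.79, -38, - 23, - 17, - 10, - 31/12,1/6, 5/14 , 9, 45, 53, 74 , 83 ]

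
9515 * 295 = 2806925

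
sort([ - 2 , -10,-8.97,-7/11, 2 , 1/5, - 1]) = [ - 10, - 8.97,-2, - 1, - 7/11, 1/5, 2] 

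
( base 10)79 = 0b1001111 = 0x4F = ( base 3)2221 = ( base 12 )67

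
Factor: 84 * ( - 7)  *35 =- 20580 =- 2^2*3^1*5^1*7^3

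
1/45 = 1/45 = 0.02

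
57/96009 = 19/32003 = 0.00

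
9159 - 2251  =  6908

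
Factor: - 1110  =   - 2^1 * 3^1 * 5^1 *37^1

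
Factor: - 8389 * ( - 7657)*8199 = 3^2 * 13^1*19^1*31^1*911^1 * 8389^1 = 526659264027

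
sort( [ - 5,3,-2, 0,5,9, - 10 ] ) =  [ - 10 ,-5, - 2, 0,3,  5, 9]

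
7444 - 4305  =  3139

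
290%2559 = 290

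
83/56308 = 83/56308 = 0.00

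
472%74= 28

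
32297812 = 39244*823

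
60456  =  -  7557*( - 8) 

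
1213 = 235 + 978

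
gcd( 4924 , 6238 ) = 2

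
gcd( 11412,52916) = 4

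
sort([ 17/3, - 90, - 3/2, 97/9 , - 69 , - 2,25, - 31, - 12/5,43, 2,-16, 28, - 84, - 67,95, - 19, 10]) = [ -90, - 84, - 69, - 67 ,-31, - 19, - 16,-12/5, - 2, - 3/2,2,17/3,10,97/9,25,28,43,95 ]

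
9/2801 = 9/2801 =0.00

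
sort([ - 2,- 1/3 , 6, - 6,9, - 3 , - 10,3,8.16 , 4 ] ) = [ - 10, - 6, - 3, - 2 , - 1/3, 3,  4,6, 8.16,9] 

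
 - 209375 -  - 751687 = 542312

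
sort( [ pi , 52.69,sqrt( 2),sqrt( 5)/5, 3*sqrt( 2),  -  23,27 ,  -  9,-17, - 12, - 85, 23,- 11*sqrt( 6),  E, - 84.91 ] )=[ - 85 ,-84.91, - 11*sqrt( 6 ), - 23,  -  17,- 12,-9,sqrt( 5)/5,sqrt( 2),E,  pi,  3*sqrt( 2),23,27,  52.69 ] 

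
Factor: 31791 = 3^1*10597^1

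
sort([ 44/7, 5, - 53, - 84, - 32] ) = [ - 84, - 53, - 32, 5, 44/7]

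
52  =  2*26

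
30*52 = 1560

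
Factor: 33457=33457^1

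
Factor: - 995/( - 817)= 5^1*19^( - 1 )  *  43^( - 1 )*199^1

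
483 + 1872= 2355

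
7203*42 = 302526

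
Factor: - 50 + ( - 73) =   -  123 = - 3^1*41^1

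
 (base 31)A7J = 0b10011001110110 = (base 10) 9846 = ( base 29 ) BKF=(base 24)H26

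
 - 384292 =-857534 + 473242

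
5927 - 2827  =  3100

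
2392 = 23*104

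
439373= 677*649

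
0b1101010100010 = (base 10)6818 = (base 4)1222202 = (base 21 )F9E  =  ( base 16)1aa2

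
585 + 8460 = 9045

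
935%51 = 17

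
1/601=1/601 =0.00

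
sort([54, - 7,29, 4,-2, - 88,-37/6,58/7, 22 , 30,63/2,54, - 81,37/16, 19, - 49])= [ - 88 , - 81, -49, - 7,  -  37/6, - 2, 37/16, 4,58/7, 19,22,29,30,63/2,54,54 ] 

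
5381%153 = 26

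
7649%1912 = 1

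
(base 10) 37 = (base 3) 1101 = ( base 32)15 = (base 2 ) 100101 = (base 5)122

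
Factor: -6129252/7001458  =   - 3064626/3500729 = -2^1*3^2*61^( - 1)*89^1 * 1913^1*57389^( - 1)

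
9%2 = 1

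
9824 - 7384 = 2440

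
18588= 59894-41306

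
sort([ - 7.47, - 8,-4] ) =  [ - 8, - 7.47, - 4 ] 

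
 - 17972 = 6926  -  24898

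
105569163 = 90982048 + 14587115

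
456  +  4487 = 4943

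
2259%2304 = 2259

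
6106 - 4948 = 1158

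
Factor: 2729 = 2729^1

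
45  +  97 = 142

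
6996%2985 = 1026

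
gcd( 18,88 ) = 2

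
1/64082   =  1/64082 =0.00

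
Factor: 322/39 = 2^1*3^ (-1 )* 7^1*13^( - 1) *23^1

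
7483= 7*1069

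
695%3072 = 695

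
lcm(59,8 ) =472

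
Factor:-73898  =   - 2^1*11^1*3359^1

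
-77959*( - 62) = 4833458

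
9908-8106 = 1802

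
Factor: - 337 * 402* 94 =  - 12734556 = - 2^2 * 3^1*47^1*67^1*337^1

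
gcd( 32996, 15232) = 4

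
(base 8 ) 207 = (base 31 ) 4b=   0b10000111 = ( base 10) 135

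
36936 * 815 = 30102840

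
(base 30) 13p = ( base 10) 1015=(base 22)223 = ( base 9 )1347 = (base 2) 1111110111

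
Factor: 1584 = 2^4*3^2*11^1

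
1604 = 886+718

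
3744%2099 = 1645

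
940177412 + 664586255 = 1604763667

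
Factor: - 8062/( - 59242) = 4031/29621 = 19^ (-1)*29^1*139^1*1559^( - 1)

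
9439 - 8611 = 828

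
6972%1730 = 52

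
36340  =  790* 46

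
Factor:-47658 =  - 2^1*3^1 * 13^2 * 47^1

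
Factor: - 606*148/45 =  -29896/15=- 2^3*3^( - 1 )*5^( - 1 )*37^1*101^1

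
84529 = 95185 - 10656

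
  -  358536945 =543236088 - 901773033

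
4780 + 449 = 5229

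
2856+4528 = 7384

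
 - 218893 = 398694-617587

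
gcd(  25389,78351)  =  273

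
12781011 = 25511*501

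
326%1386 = 326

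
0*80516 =0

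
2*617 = 1234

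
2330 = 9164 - 6834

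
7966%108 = 82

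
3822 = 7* 546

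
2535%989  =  557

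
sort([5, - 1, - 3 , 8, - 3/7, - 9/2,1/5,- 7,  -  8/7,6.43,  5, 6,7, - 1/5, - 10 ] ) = [ - 10,- 7, - 9/2, - 3, - 8/7 , - 1, - 3/7,-1/5  ,  1/5,5, 5, 6, 6.43, 7,8] 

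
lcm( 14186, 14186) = 14186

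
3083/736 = 3083/736 = 4.19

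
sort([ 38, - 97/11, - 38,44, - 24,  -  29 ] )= [ - 38, - 29, - 24,-97/11 , 38, 44]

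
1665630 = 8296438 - 6630808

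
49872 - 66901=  -17029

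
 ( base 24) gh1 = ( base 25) FA0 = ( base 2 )10010110011001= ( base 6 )112321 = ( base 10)9625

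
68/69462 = 2/2043 = 0.00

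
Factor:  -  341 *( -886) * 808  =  244117808= 2^4*11^1*31^1* 101^1*443^1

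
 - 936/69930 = - 1 + 3833/3885  =  -0.01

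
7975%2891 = 2193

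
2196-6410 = -4214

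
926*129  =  119454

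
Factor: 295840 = 2^5* 5^1*43^2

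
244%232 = 12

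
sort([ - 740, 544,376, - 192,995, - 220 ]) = [ - 740, - 220, - 192 , 376,544,995 ]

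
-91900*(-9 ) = 827100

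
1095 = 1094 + 1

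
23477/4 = 5869 + 1/4 = 5869.25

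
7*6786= 47502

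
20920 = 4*5230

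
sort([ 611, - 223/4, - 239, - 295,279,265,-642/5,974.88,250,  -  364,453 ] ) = [ - 364, - 295, - 239, -642/5, - 223/4,250,265,  279  ,  453,611,974.88]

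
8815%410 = 205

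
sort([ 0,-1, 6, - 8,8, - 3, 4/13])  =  [ - 8, - 3, - 1,0,4/13, 6, 8]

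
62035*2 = 124070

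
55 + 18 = 73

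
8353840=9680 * 863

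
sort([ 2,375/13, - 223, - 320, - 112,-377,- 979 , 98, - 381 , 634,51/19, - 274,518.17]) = [ - 979  , - 381, - 377, - 320,- 274 , - 223,- 112,2, 51/19  ,  375/13, 98,  518.17,634 ] 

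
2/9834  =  1/4917 = 0.00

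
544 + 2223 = 2767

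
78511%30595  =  17321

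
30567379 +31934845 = 62502224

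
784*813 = 637392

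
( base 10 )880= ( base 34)PU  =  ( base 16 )370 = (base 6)4024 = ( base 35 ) P5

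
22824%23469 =22824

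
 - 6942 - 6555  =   - 13497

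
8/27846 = 4/13923 = 0.00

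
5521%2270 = 981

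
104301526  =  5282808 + 99018718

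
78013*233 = 18177029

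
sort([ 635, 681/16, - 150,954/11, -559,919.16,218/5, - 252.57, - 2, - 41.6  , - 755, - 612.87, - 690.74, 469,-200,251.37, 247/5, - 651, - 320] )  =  [ - 755, - 690.74,-651,-612.87,-559, -320, - 252.57, - 200, - 150, - 41.6, - 2,681/16,218/5,247/5,954/11,251.37,469,635,919.16]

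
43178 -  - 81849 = 125027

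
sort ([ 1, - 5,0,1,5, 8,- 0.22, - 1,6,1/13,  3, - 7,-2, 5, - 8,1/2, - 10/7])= [-8, - 7, - 5,  -  2, - 10/7, -1,-0.22,0, 1/13,1/2, 1,1,3,5, 5,6,8]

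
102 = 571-469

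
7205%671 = 495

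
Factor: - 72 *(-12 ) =864 = 2^5*3^3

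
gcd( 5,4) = 1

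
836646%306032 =224582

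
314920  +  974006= 1288926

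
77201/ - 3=  -  77201/3 = - 25733.67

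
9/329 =9/329 = 0.03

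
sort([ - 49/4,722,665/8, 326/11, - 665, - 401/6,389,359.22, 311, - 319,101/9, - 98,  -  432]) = [ - 665,-432, - 319, - 98, - 401/6, - 49/4,101/9,326/11,665/8, 311,359.22,389 , 722]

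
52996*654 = 34659384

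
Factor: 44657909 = 44657909^1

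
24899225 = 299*83275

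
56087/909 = 56087/909 = 61.70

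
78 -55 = 23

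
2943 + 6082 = 9025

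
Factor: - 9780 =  - 2^2 * 3^1*5^1*163^1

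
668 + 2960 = 3628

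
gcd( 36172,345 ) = 1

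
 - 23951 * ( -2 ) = 47902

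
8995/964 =9 + 319/964 = 9.33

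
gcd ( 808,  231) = 1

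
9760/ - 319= - 9760/319 = -30.60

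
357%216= 141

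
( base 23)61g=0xC8D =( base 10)3213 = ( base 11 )2461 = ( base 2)110010001101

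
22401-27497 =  - 5096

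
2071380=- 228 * ( - 9085 ) 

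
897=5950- 5053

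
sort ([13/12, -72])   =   [  -  72 , 13/12]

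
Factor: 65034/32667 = 2^1*3^1 *3613^1*10889^( - 1) = 21678/10889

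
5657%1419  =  1400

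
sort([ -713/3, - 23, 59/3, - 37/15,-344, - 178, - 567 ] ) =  [ - 567, - 344, - 713/3,-178 , - 23, - 37/15,59/3 ]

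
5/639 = 5/639 =0.01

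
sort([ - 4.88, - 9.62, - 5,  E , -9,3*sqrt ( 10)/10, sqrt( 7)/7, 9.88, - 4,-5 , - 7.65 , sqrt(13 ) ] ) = [ - 9.62, - 9, - 7.65, - 5, -5, - 4.88, - 4, sqrt( 7)/7 , 3*sqrt (10) /10,E, sqrt(  13 ), 9.88] 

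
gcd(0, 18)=18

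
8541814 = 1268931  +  7272883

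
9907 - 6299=3608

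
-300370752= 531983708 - 832354460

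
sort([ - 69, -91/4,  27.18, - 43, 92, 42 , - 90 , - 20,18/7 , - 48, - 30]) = [ - 90, - 69, - 48, - 43 , - 30, - 91/4, - 20,18/7,27.18,42, 92] 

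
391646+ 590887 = 982533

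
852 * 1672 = 1424544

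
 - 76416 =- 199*384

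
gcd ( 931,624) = 1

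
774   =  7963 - 7189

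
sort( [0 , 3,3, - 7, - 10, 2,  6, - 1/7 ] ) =[-10, - 7, - 1/7,0,2,3,3,6 ] 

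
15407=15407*1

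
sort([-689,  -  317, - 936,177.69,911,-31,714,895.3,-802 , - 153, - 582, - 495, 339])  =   [-936,  -  802, - 689, - 582, - 495,- 317, - 153, - 31, 177.69,339,  714, 895.3,911]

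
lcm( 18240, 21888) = 109440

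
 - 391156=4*(  -  97789) 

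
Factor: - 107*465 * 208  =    -  2^4*3^1 * 5^1*13^1*31^1*107^1=   -10349040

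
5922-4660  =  1262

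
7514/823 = 9 + 107/823 = 9.13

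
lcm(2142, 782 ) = 49266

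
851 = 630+221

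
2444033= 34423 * 71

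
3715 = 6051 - 2336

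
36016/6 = 18008/3 = 6002.67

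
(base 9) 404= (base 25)d3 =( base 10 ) 328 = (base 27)c4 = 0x148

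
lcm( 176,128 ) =1408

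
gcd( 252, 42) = 42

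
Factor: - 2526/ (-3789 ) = 2^1*3^(-1)= 2/3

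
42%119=42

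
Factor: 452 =2^2 * 113^1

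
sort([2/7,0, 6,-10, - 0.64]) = [ - 10 ,- 0.64, 0, 2/7,6] 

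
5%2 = 1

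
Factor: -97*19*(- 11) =20273= 11^1*19^1*97^1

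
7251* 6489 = 47051739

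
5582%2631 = 320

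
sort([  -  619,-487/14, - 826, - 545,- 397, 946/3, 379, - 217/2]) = [ - 826, - 619, - 545, - 397,  -  217/2, - 487/14, 946/3, 379 ]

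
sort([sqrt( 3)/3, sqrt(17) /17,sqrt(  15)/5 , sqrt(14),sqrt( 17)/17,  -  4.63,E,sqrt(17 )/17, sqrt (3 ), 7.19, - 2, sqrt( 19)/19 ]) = [ - 4.63, - 2,sqrt(19)/19,sqrt( 17) /17, sqrt(17)/17,sqrt (17 )/17,sqrt (3)/3,sqrt( 15 ) /5,sqrt(3), E,sqrt ( 14 ),7.19 ] 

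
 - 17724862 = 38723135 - 56447997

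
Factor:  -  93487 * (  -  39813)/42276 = 1240665977/14092 = 2^( - 2 )*13^( - 1) * 23^1*271^( - 1)*577^1*93487^1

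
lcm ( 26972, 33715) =134860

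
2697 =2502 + 195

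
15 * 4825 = 72375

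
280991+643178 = 924169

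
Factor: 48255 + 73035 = 121290 = 2^1*3^1 * 5^1 * 13^1*311^1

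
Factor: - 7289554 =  - 2^1*41^1 * 88897^1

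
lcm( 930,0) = 0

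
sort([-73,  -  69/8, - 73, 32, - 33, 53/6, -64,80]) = [ - 73, - 73, - 64, - 33,- 69/8,53/6,32, 80 ] 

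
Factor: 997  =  997^1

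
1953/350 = 5+29/50 = 5.58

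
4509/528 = 8 + 95/176 =8.54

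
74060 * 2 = 148120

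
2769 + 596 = 3365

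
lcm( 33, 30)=330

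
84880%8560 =7840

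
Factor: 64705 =5^1*12941^1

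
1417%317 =149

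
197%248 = 197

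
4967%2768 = 2199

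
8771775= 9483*925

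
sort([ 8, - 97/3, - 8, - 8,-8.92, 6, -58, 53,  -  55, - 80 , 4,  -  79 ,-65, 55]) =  [ - 80, - 79, - 65, - 58,  -  55, - 97/3, -8.92, - 8, - 8, 4, 6, 8, 53,55]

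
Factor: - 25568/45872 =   -  2^1*17^1* 61^( - 1 ) = -  34/61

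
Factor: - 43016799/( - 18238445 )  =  3^1*5^(-1)*7^1*2048419^1* 3647689^( - 1 ) 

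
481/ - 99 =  - 481/99  =  - 4.86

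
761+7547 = 8308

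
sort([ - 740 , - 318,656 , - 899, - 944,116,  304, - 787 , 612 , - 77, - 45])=[ - 944, - 899, - 787, - 740, - 318, - 77, - 45, 116,304,612,656]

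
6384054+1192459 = 7576513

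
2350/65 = 470/13= 36.15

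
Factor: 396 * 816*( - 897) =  - 289852992 = - 2^6*3^4*11^1*13^1*17^1*23^1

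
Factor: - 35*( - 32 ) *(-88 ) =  -98560 = -2^8*5^1* 7^1 * 11^1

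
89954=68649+21305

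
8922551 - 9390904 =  - 468353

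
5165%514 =25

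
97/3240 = 97/3240 = 0.03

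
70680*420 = 29685600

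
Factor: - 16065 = -3^3*5^1 * 7^1* 17^1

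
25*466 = 11650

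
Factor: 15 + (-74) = - 59 = - 59^1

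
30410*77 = 2341570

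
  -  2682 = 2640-5322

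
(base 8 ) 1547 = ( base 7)2353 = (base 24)1c7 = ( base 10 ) 871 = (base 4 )31213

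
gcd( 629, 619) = 1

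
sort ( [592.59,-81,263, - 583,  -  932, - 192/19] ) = [ - 932, - 583 , - 81, - 192/19, 263,592.59]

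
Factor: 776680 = 2^3 * 5^1*19417^1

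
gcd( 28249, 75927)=1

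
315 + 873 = 1188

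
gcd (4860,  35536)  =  4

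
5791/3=5791/3 = 1930.33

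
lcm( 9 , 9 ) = 9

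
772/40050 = 386/20025 =0.02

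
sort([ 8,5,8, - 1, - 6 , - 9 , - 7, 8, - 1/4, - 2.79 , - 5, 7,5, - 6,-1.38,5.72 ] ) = [-9, - 7, - 6, - 6, - 5, - 2.79,  -  1.38 , - 1, - 1/4 , 5,5, 5.72,  7, 8, 8,  8 ]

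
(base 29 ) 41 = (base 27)49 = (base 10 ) 117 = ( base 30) 3R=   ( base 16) 75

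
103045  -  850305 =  - 747260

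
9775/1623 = 9775/1623 = 6.02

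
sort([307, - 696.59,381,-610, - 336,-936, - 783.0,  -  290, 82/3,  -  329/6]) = [-936, - 783.0, - 696.59,-610, - 336, - 290, - 329/6,82/3,307,381 ] 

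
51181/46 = 51181/46 = 1112.63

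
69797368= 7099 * 9832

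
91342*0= 0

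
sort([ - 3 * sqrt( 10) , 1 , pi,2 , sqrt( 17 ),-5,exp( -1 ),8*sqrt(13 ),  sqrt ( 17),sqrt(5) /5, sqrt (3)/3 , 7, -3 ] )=[ - 3 * sqrt(10), - 5, - 3,exp( - 1 ),sqrt(5)/5 , sqrt(3) /3,  1,2,pi,sqrt(17), sqrt( 17),7,8*sqrt (13) ] 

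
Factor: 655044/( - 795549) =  - 676/821= - 2^2*13^2*821^( - 1)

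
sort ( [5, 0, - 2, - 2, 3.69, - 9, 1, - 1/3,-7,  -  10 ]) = [ - 10,-9, - 7, - 2 ,  -  2 , -1/3,  0, 1,3.69, 5] 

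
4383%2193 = 2190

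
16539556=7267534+9272022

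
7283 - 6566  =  717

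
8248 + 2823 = 11071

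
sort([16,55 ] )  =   [ 16, 55 ] 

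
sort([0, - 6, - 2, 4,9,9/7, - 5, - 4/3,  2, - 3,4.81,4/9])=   [- 6, - 5,-3, - 2, - 4/3, 0,4/9,9/7,2,4,4.81,  9]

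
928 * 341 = 316448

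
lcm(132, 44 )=132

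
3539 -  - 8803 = 12342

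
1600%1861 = 1600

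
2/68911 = 2/68911 = 0.00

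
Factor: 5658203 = 71^1 * 79693^1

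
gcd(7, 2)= 1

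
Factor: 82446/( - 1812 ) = -2^(-1 )*7^1*13^1 = -91/2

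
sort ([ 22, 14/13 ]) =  [14/13,22 ]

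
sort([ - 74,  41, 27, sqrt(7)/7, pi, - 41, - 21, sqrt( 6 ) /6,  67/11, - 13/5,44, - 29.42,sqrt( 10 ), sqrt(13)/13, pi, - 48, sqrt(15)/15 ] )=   [ - 74, - 48, - 41  , - 29.42, - 21, - 13/5 , sqrt(15 ) /15 , sqrt( 13 ) /13 , sqrt(7)/7 , sqrt(6 )/6, pi, pi, sqrt(10),67/11,  27, 41, 44]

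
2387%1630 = 757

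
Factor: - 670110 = -2^1*3^1*5^1*7^1*3191^1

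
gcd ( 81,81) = 81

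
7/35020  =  7/35020 = 0.00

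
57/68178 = 19/22726= 0.00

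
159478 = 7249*22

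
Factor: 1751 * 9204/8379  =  5372068/2793  =  2^2*3^ ( - 1)*7^(  -  2)*13^1*17^1* 19^( -1)*59^1*103^1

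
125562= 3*41854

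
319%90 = 49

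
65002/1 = 65002=65002.00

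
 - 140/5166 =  - 1 + 359/369 = - 0.03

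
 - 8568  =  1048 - 9616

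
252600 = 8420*30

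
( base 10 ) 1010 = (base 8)1762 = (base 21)262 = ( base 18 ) 322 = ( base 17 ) 387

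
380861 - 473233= -92372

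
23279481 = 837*27813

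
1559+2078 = 3637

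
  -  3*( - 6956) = 20868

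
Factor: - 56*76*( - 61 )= 2^5*7^1*19^1*61^1 = 259616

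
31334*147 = 4606098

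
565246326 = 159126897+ 406119429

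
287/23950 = 287/23950 = 0.01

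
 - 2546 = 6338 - 8884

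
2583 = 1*2583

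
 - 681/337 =  -  3 + 330/337  =  -2.02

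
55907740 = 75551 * 740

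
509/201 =509/201=2.53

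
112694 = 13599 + 99095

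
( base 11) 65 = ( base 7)131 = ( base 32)27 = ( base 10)71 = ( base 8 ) 107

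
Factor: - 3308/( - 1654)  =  2=2^1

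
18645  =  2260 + 16385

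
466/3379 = 466/3379 = 0.14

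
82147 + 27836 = 109983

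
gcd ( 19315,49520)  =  5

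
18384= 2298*8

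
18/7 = 2 + 4/7  =  2.57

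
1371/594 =457/198=2.31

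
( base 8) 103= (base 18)3d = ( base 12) 57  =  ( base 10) 67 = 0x43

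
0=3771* 0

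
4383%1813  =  757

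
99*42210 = 4178790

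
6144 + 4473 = 10617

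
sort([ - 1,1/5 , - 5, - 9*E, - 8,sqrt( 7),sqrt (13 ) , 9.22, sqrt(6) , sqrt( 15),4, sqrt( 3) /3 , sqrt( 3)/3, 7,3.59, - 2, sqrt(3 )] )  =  [ - 9 * E, - 8, - 5, - 2, - 1, 1/5,  sqrt( 3 ) /3,sqrt(3)/3,sqrt( 3),sqrt(6), sqrt(7),3.59, sqrt( 13),sqrt(15 ), 4, 7,9.22] 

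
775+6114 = 6889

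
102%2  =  0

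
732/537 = 1 + 65/179 =1.36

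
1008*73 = 73584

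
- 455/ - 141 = 3 + 32/141 = 3.23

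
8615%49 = 40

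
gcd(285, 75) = 15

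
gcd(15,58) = 1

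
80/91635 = 16/18327 = 0.00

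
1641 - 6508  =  -4867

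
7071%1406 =41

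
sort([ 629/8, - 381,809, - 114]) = [ - 381, - 114,629/8,809]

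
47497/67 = 708 + 61/67 = 708.91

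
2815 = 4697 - 1882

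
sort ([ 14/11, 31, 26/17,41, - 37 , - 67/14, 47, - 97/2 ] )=[ - 97/2, - 37, - 67/14,14/11, 26/17,  31,41, 47 ]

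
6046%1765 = 751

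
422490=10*42249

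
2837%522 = 227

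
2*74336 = 148672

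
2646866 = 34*77849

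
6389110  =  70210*91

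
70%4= 2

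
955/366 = 955/366 = 2.61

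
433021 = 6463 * 67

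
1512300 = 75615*20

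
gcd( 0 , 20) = 20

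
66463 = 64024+2439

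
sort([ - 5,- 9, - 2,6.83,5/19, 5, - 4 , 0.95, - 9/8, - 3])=[ - 9, - 5, - 4, - 3, - 2 , - 9/8,5/19, 0.95,5, 6.83] 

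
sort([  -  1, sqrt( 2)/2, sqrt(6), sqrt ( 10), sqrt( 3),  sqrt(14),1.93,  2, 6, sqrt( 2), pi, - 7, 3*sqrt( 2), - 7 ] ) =[ - 7 , - 7,-1, sqrt(2)/2,sqrt (2 ),sqrt( 3), 1.93, 2,sqrt( 6 ), pi,  sqrt(10), sqrt(14), 3*sqrt(2), 6 ]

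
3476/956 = 869/239= 3.64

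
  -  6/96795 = - 1 + 32263/32265 = -  0.00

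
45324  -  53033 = -7709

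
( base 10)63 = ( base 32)1V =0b111111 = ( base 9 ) 70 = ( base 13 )4B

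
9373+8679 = 18052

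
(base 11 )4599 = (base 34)57j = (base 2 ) 1011110010101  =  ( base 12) 35b1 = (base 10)6037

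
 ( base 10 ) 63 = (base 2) 111111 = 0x3f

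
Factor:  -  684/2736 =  - 2^( - 2 ) = - 1/4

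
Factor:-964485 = - 3^2*5^1 * 21433^1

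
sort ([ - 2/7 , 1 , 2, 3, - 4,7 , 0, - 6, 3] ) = [-6, - 4, - 2/7,0,1,2,  3,3 , 7 ]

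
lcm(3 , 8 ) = 24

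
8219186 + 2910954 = 11130140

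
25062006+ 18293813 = 43355819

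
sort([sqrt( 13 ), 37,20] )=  [ sqrt( 13),20, 37] 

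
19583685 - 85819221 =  - 66235536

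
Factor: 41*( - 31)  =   - 31^1 *41^1 = - 1271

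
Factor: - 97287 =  - 3^1*32429^1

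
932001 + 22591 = 954592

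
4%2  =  0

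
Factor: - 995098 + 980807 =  - 31^1*461^1  =  -  14291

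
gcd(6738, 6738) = 6738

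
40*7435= 297400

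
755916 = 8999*84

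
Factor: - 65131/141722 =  - 2^( - 1)*7^( - 1)*11^1*31^1*53^(-1 ) = - 341/742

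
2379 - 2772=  - 393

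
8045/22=8045/22 = 365.68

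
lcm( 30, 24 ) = 120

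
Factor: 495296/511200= 218/225 = 2^1 * 3^( -2)  *5^ ( - 2)*109^1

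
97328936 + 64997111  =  162326047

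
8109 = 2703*3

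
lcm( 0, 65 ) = 0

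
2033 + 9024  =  11057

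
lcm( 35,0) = 0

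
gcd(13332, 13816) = 44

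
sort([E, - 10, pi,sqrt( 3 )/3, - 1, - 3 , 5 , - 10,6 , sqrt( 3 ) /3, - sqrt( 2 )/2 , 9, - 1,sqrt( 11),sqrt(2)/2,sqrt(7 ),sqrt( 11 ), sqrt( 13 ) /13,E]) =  [ - 10, - 10,- 3 , - 1,-1, - sqrt(2 )/2,sqrt(13)/13,sqrt(3)/3, sqrt ( 3 ) /3,sqrt(  2 )/2,sqrt(7)  ,  E,E, pi,sqrt(11),sqrt( 11 ),5,6,9]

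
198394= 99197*2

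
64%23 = 18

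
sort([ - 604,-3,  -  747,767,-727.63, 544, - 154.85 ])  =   [ - 747,- 727.63,-604,- 154.85,-3, 544, 767]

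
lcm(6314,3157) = 6314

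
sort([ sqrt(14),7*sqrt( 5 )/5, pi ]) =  [ 7*sqrt (5)/5 , pi , sqrt( 14 )]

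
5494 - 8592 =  - 3098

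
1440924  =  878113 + 562811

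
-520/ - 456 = 65/57 = 1.14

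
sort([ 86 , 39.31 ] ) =[39.31,86]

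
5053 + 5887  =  10940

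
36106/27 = 1337 + 7/27 = 1337.26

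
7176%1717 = 308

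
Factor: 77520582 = 2^1* 3^2*109^1*39511^1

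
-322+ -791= - 1113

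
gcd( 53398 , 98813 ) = 1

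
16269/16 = 1016 + 13/16 = 1016.81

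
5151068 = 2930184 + 2220884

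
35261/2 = 35261/2 = 17630.50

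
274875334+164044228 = 438919562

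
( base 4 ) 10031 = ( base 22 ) c5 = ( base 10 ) 269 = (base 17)fe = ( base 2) 100001101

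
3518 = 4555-1037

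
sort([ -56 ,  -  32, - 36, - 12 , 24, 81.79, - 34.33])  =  [ - 56,- 36,  -  34.33, - 32, - 12,24, 81.79] 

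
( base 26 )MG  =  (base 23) 12d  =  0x24c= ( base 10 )588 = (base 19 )1bi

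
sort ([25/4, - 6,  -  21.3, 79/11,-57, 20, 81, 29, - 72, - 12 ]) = [ - 72, - 57,-21.3,- 12 ,-6, 25/4,79/11, 20, 29, 81]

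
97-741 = - 644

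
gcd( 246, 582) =6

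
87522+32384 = 119906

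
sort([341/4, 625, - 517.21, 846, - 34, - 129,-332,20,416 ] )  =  [ - 517.21, - 332,-129, - 34, 20 , 341/4, 416,625 , 846 ] 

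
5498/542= 10 + 39/271 =10.14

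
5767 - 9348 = -3581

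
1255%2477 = 1255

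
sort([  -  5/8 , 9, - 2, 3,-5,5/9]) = [- 5, - 2, - 5/8,5/9, 3, 9]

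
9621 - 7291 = 2330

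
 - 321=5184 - 5505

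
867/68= 12 + 3/4 = 12.75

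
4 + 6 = 10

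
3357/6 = 559 + 1/2 = 559.50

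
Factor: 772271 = 23^1*33577^1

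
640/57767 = 640/57767 = 0.01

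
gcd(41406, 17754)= 6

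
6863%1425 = 1163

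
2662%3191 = 2662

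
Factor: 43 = 43^1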